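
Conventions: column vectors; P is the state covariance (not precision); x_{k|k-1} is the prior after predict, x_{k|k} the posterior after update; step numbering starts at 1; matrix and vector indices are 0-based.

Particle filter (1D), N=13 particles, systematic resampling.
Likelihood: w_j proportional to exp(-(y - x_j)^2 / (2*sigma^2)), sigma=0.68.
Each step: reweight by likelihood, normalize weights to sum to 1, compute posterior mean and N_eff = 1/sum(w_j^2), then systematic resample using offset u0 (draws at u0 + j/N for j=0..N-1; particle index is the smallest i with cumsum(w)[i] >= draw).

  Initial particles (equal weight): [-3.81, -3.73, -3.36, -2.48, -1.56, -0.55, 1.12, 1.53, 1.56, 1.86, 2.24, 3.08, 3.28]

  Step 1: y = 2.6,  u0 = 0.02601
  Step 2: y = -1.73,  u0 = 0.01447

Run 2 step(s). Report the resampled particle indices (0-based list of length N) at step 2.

resampled_idx = [0, 0, 0, 0, 0, 0, 0, 0, 0, 0, 0, 0, 1]

step 1: w=[0.0000, 0.0000, 0.0000, 0.0000, 0.0000, 0.0000, 0.0267, 0.0828, 0.0887, 0.1579, 0.2482, 0.2225, 0.1732]  mean=2.3980  Neff=5.5104  idx=[6, 7, 8, 9, 9, 10, 10, 10, 11, 11, 11, 12, 12]
step 2: w=[0.8828, 0.0588, 0.0475, 0.0051, 0.0051, 0.0002, 0.0002, 0.0002, 0.0000, 0.0000, 0.0000, 0.0000, 0.0000]  mean=1.1734  Neff=1.2738  idx=[0, 0, 0, 0, 0, 0, 0, 0, 0, 0, 0, 0, 1]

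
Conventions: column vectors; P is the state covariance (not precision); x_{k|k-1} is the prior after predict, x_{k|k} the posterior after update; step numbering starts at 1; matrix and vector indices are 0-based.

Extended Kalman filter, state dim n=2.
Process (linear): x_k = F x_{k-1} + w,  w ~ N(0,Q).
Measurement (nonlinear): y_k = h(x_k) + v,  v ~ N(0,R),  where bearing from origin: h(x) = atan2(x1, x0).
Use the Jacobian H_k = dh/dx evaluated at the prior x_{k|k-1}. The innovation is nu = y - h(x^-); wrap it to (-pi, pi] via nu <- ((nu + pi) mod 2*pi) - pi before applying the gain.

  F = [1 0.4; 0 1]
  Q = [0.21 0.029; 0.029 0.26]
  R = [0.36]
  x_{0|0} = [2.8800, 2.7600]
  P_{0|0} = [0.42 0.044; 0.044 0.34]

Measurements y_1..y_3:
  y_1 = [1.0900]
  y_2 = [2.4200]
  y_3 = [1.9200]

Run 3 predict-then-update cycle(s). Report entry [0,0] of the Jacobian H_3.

step 1: x^-=[3.9840, 2.7600]  P^-=[0.7196 0.2090; 0.2090 0.6000]  H_jac=[-0.1175 0.1696]  S=[0.3789]  K=[-0.1296; 0.2038]  nu=[0.4841]  x^+=[3.9213, 2.8587]  P^+=[0.7132 0.2190; 0.2190 0.5843]
step 2: x^-=[5.0647, 2.8587]  P^-=[1.1919 0.4817; 0.4817 0.8443]  H_jac=[-0.0845 0.1497]  S=[0.3753]  K=[-0.0762; 0.2284]  nu=[1.9061]  x^+=[4.9194, 3.2940]  P^+=[1.1897 0.4882; 0.4882 0.8247]
step 3: x^-=[6.2370, 3.2940]  P^-=[1.9223 0.8471; 0.8471 1.0847]  H_jac=[-0.0662 0.1254]  S=[0.3714]  K=[-0.0567; 0.2151]  nu=[1.4341]  x^+=[6.1556, 3.6025]  P^+=[1.9211 0.8517; 0.8517 1.0675]

H_jac[0,0] = -0.0662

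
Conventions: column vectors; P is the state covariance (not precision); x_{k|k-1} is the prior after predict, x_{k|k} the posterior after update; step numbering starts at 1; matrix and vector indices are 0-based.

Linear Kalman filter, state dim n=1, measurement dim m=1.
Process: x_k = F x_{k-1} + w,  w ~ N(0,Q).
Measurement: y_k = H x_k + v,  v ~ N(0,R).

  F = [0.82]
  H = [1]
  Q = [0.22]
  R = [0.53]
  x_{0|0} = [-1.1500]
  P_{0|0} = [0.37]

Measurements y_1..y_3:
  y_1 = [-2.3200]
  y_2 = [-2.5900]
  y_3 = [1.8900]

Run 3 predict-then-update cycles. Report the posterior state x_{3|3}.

x_post = [-0.1136]

step 1: x^-=[-0.9430]  P^-=[0.4688]  S=[0.9988]  K=[0.4694]  nu=[-1.3770]  x^+=[-1.5893]  P^+=[0.2488]
step 2: x^-=[-1.3032]  P^-=[0.3873]  S=[0.9173]  K=[0.4222]  nu=[-1.2868]  x^+=[-1.8465]  P^+=[0.2238]
step 3: x^-=[-1.5141]  P^-=[0.3705]  S=[0.9005]  K=[0.4114]  nu=[3.4041]  x^+=[-0.1136]  P^+=[0.2180]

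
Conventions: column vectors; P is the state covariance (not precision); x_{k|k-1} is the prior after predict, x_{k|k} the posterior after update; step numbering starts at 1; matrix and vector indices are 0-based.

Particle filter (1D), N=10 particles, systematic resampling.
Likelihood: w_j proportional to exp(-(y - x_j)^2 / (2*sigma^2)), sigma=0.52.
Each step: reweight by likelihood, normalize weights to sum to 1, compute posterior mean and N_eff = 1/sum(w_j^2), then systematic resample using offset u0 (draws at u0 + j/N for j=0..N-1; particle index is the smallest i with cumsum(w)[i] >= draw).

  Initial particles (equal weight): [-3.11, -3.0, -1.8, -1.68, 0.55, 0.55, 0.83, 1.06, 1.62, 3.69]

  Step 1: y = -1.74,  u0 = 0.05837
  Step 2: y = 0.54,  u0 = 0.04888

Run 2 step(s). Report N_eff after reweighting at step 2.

step 1: w=[0.0150, 0.0256, 0.4796, 0.4796, 0.0000, 0.0000, 0.0000, 0.0000, 0.0000, 0.0000]  mean=-1.7927  Neff=2.1692  idx=[2, 2, 2, 2, 2, 3, 3, 3, 3, 3]
step 2: w=[0.0533, 0.0533, 0.0533, 0.0533, 0.0533, 0.1467, 0.1467, 0.1467, 0.1467, 0.1467]  mean=-1.7120  Neff=8.2111  idx=[0, 2, 4, 5, 6, 6, 7, 8, 8, 9]

N_eff = 8.2111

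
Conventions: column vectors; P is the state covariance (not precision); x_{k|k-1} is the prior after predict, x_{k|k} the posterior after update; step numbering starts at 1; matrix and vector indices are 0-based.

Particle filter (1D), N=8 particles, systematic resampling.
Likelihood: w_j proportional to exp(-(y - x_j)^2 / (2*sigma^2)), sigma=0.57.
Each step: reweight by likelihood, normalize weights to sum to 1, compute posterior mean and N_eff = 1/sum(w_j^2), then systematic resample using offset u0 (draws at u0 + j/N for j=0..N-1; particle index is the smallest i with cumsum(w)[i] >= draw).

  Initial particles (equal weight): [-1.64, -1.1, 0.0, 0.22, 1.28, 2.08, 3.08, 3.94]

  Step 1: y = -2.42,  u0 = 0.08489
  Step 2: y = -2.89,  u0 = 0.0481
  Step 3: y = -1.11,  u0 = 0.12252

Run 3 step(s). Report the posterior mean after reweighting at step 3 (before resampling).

step 1: w=[0.8511, 0.1486, 0.0003, 0.0000, 0.0000, 0.0000, 0.0000, 0.0000]  mean=-1.5592  Neff=1.3397  idx=[0, 0, 0, 0, 0, 0, 0, 1]
step 2: w=[0.1412, 0.1412, 0.1412, 0.1412, 0.1412, 0.1412, 0.1412, 0.0113]  mean=-1.6339  Neff=7.1543  idx=[0, 1, 2, 2, 3, 4, 5, 6]
step 3: w=[0.1250, 0.1250, 0.1250, 0.1250, 0.1250, 0.1250, 0.1250, 0.1250]  mean=-1.6400  Neff=8.0000  idx=[0, 1, 2, 3, 4, 5, 6, 7]

post_mean = -1.6400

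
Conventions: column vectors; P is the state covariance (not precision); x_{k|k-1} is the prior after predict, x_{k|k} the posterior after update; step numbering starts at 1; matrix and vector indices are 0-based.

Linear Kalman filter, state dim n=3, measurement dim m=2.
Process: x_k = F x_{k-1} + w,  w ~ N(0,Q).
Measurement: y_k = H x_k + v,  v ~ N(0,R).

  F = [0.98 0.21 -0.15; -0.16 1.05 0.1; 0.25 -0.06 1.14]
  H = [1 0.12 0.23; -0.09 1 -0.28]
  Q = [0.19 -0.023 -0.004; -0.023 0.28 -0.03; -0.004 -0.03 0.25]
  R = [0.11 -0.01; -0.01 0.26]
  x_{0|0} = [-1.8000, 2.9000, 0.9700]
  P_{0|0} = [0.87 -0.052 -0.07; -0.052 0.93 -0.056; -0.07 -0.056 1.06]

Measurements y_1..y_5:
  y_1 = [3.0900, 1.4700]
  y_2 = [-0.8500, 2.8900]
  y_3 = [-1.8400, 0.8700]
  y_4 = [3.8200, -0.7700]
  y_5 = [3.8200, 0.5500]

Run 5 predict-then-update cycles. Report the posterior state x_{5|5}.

x_post = [3.1409, 0.8245, 1.0615]

step 1: x^-=[-1.3005, 3.4300, 0.4818]  P^-=[1.0931 -0.0229 -0.0730; -0.0229 1.3461 -0.0724; -0.0730 -0.0724 1.6546]  S=[1.2670 -0.0683; -0.0683 1.7857]  K=[0.8461 -0.0241; 0.1379 0.7716; 0.2204 -0.2879]  nu=[3.8681, -1.9421]  x^+=[2.0190, 2.4648, 1.8933]  P^+=[0.1824 -0.0931 -0.3386; -0.0931 0.2734 0.2947; -0.3386 0.2947 1.4364]
step 2: x^-=[2.2122, 2.4543, 2.5153]  P^-=[0.4522 -0.1871 -0.5002; -0.1871 0.7044 0.4882; -0.5002 0.4882 1.8986]  S=[0.4247 -0.0272; -0.0272 0.8521]  K=[0.7358 -0.0795; 0.0670 0.6882; -0.0116 0.0015]  nu=[-3.9352, 1.3391]  x^+=[-0.7899, 3.1123, 2.5627]  P^+=[0.2137 -0.1478 -0.4965; -0.1478 0.3014 0.4874; -0.4965 0.4874 1.8986]
step 3: x^-=[-0.5049, 3.6506, 2.5373]  P^-=[0.5056 -0.2927 -0.6941; -0.2927 0.8047 0.7773; -0.6941 0.7773 2.3866]  S=[0.4068 -0.0408; -0.0408 0.8383]  K=[0.7505 -0.1351; 0.0309 0.7332; -0.1076 0.1994]  nu=[-2.3567, -2.1156]  x^+=[-1.9879, 2.0267, 2.3691]  P^+=[0.2529 -0.1968 -0.6320; -0.1968 0.3555 0.6532; -0.6320 0.6532 2.3468]
step 4: x^-=[-1.8779, 2.6830, 2.0822]  P^-=[0.5650 -0.3816 -0.8667; -0.3816 0.9254 1.0289; -0.8667 1.0289 2.8733]  S=[0.4068 -0.0497; -0.0497 0.8641]  K=[0.7647 -0.1757; 0.0115 0.7780; -0.1609 0.3406]  nu=[4.8971, -3.0390]  x^+=[2.4010, 0.3753, 0.2593]  P^+=[0.2870 -0.2377 -0.7506; -0.2377 0.4033 0.7946; -0.7506 0.7946 2.7571]
step 5: x^-=[2.3929, 0.0358, 0.8733]  P^-=[0.6183 -0.4570 -1.0218; -0.4570 1.0302 1.2473; -1.0218 1.2473 3.3231]  S=[0.4081 -0.0559; -0.0559 0.8881]  K=[0.7766 -0.2062; -0.0026 0.8130; -0.2028 0.4475]  nu=[1.2219, 0.9741]  x^+=[3.1409, 0.8245, 1.0615]  P^+=[0.3165 -0.2720 -0.8538; -0.2720 0.4430 0.9147; -0.8538 0.9147 3.1184]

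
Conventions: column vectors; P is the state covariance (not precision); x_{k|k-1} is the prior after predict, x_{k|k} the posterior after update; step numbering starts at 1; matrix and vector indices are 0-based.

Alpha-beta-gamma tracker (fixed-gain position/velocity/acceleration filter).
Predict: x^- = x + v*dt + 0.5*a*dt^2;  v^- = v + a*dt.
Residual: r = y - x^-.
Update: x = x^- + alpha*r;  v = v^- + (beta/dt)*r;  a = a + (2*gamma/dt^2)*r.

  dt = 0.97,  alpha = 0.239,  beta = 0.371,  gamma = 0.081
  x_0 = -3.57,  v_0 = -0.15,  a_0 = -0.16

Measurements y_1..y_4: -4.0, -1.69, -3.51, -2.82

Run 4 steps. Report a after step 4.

step 1: x_pred=-3.7908  r=-0.2092  x^+=-3.8408  v^+=-0.3852  a^+=-0.1960
step 2: x_pred=-4.3067  r=2.6167  x^+=-3.6813  v^+=0.4254  a^+=0.2545
step 3: x_pred=-3.1489  r=-0.3611  x^+=-3.2352  v^+=0.5342  a^+=0.1923
step 4: x_pred=-2.6265  r=-0.1935  x^+=-2.6728  v^+=0.6467  a^+=0.1590

a_post = 0.1590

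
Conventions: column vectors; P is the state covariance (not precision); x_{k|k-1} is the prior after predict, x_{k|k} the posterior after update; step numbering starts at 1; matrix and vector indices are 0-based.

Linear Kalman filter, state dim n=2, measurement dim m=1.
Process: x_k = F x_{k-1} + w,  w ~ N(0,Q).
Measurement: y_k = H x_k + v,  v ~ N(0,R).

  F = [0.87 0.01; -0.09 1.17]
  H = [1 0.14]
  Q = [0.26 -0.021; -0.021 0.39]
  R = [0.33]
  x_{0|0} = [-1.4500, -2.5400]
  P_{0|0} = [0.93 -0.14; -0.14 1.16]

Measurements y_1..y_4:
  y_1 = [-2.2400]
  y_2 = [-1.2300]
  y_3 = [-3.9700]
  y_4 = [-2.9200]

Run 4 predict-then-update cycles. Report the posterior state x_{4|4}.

x_post = [-2.1066, -5.1187]

step 1: x^-=[-1.2869, -2.8413]  P^-=[0.9616 -0.2226; -0.2226 2.0149]  S=[1.2688]  K=[0.7333; 0.0469]  nu=[-0.5553]  x^+=[-1.6941, -2.8673]  P^+=[0.2793 -0.2662; -0.2662 2.0122]
step 2: x^-=[-1.5026, -3.2023]  P^-=[0.4670 -0.2901; -0.2901 3.2028]  S=[0.7785]  K=[0.5476; 0.2033]  nu=[0.7209]  x^+=[-1.1078, -3.0557]  P^+=[0.2335 -0.3768; -0.3768 3.1706]
step 3: x^-=[-0.9943, -3.4755]  P^-=[0.4305 -0.3854; -0.3854 4.8114]  S=[0.7469]  K=[0.5041; 0.3859]  nu=[-2.4891]  x^+=[-2.2492, -4.4361]  P^+=[0.2407 -0.5307; -0.5307 4.7002]
step 4: x^-=[-2.0011, -4.9878]  P^-=[0.4334 -0.5245; -0.5245 6.9378]  S=[0.7525]  K=[0.4783; 0.5937]  nu=[-0.2206]  x^+=[-2.1066, -5.1187]  P^+=[0.2612 -0.7382; -0.7382 6.6726]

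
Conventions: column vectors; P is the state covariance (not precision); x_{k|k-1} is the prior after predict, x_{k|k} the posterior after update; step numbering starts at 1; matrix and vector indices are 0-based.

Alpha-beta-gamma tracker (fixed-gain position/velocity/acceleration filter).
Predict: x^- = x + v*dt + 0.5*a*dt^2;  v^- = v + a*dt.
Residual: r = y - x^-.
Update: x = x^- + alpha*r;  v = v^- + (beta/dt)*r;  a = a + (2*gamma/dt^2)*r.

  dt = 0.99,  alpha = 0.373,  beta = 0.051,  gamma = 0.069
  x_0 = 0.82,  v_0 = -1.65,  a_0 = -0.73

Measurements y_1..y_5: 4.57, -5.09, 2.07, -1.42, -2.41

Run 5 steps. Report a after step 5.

step 1: x_pred=-1.1712  r=5.7412  x^+=0.9702  v^+=-2.0769  a^+=0.0784
step 2: x_pred=-1.0475  r=-4.0425  x^+=-2.5554  v^+=-2.2076  a^+=-0.4908
step 3: x_pred=-4.9814  r=7.0514  x^+=-2.3512  v^+=-2.3302  a^+=0.5020
step 4: x_pred=-4.4121  r=2.9921  x^+=-3.2961  v^+=-1.6791  a^+=0.9233
step 5: x_pred=-4.5059  r=2.0959  x^+=-3.7241  v^+=-0.6570  a^+=1.2184

a_post = 1.2184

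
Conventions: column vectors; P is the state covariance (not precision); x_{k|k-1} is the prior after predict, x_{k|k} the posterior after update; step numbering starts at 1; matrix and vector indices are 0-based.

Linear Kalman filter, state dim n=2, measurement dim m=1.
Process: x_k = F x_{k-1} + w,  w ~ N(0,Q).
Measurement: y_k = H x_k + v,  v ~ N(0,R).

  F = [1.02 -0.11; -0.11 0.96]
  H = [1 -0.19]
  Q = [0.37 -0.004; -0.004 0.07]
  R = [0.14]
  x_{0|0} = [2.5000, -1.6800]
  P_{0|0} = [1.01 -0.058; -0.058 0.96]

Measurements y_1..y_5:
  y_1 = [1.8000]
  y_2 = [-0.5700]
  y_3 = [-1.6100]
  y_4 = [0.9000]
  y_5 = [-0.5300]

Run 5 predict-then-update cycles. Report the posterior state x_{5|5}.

step 1: x^-=[2.7348, -1.8878]  P^-=[1.4454 -0.2762; -0.2762 0.9792]  S=[1.7257]  K=[0.8680; -0.2679]  nu=[-1.2935]  x^+=[1.6121, -1.5413]  P^+=[0.1453 0.1250; 0.1250 0.8554]
step 2: x^-=[1.8139, -1.6570]  P^-=[0.5034 0.0133; 0.0133 0.8337]  S=[0.6685]  K=[0.7493; -0.2170]  nu=[-2.6987]  x^+=[-0.2083, -1.0713]  P^+=[0.1281 0.1220; 0.1220 0.8022]
step 3: x^-=[-0.0947, -1.0055]  P^-=[0.4856 0.0179; 0.0179 0.7851]  S=[0.6471]  K=[0.7451; -0.2029]  nu=[-1.7064]  x^+=[-1.3661, -0.6593]  P^+=[0.1263 0.1157; 0.1157 0.7584]
step 4: x^-=[-1.3209, -0.4827]  P^-=[0.4846 0.0164; 0.0164 0.7461]  S=[0.6453]  K=[0.7461; -0.1942]  nu=[2.1292]  x^+=[0.2678, -0.8962]  P^+=[0.1253 0.1099; 0.1099 0.7217]
step 5: x^-=[0.3717, -0.8898]  P^-=[0.4845 0.0147; 0.0147 0.7135]  S=[0.6446]  K=[0.7472; -0.1875]  nu=[-1.0708]  x^+=[-0.4284, -0.6891]  P^+=[0.1246 0.1050; 0.1050 0.6908]

x_post = [-0.4284, -0.6891]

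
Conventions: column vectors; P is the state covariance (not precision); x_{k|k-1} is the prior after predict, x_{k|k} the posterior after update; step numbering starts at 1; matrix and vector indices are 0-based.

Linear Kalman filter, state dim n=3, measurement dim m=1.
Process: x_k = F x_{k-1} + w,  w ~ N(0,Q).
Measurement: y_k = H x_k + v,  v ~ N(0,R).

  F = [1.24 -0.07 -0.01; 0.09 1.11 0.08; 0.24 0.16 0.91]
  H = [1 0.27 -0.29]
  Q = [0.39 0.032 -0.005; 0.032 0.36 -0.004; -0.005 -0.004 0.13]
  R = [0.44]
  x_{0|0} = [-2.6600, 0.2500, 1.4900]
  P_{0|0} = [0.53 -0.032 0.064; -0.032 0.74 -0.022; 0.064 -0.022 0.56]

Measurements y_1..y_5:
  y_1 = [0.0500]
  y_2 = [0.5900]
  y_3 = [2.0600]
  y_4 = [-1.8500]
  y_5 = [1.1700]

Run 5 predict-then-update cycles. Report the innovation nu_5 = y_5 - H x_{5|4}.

innov = [2.1887]

step 1: x^-=[-3.3308, 0.1573, 0.7575]  P^-=[1.2125 -0.0040 0.2070; -0.0040 1.2703 0.1546; 0.2070 0.1546 0.6623]  S=[1.6544]  K=[0.6960; 0.1778; 0.0343]  nu=[3.5580]  x^+=[-0.8545, 0.7899, 0.8795]  P^+=[0.4112 -0.2087 0.1676; -0.2087 1.2180 0.1445; 0.1676 0.1445 0.6604]
step 2: x^-=[-1.1237, 0.8702, 0.7216]  P^-=[1.0605 -0.2892 0.2391; -0.2892 1.8546 0.3754; 0.2391 0.3754 0.8310]  S=[1.3520]  K=[0.6754; 0.0760; 0.0736]  nu=[1.6880]  x^+=[0.0164, 0.9985, 0.8458]  P^+=[0.4438 -0.3585 0.1719; -0.3585 1.8468 0.3679; 0.1719 0.3679 0.8236]
step 3: x^-=[-0.0581, 1.1774, 0.9333]  P^-=[1.1400 -0.5431 0.2033; -0.5431 2.6405 0.6866; 0.2033 0.6866 1.0396]  S=[1.3413]  K=[0.6967; -0.0218; 0.0650]  nu=[2.0708]  x^+=[1.3847, 1.1322, 1.0680]  P^+=[0.4890 -0.5227 0.1426; -0.5227 2.6398 0.6885; 0.1426 0.6885 1.0339]
step 4: x^-=[1.6271, 1.4669, 1.4853]  P^-=[1.2431 -0.8330 0.1222; -0.8330 3.6430 1.1225; 0.1222 1.1225 1.3045]  S=[1.3619]  K=[0.7216; -0.1284; 0.0345]  nu=[-3.4424]  x^+=[-0.8570, 1.9090, 1.3666]  P^+=[0.5339 -0.7068 0.0883; -0.7068 3.6205 1.1286; 0.0883 1.1286 1.3029]
step 5: x^-=[-1.2099, 2.1512, 1.3434]  P^-=[1.3509 -1.1693 -0.0011; -1.1693 4.8940 1.7103; -0.0011 1.7103 1.6453]  S=[1.3875]  K=[0.7464; -0.2478; -0.0119]  nu=[2.1887]  x^+=[0.4236, 1.6087, 1.3174]  P^+=[0.5780 -0.9126 0.0112; -0.9126 4.8088 1.7062; 0.0112 1.7062 1.6451]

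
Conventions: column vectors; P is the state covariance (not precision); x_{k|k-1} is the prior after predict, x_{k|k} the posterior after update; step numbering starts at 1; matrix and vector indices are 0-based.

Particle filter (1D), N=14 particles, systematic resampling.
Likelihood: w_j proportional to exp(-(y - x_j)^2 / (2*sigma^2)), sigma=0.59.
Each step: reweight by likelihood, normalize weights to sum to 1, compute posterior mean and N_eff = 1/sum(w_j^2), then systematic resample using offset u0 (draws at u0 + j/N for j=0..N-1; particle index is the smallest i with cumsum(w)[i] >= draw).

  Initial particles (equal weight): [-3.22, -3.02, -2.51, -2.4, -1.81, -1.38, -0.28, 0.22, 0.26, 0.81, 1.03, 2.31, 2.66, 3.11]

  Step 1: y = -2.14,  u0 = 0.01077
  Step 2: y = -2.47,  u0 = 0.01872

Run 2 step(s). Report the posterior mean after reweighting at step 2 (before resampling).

post_mean = -2.3767

step 1: w=[0.0528, 0.0928, 0.2318, 0.2561, 0.2413, 0.1231, 0.0020, 0.0001, 0.0001, 0.0000, 0.0000, 0.0000, 0.0000, 0.0000]  mean=-2.2538  Neff=4.8999  idx=[0, 1, 2, 2, 2, 2, 3, 3, 3, 4, 4, 4, 4, 5]
step 2: w=[0.0429, 0.0624, 0.0961, 0.0961, 0.0961, 0.0961, 0.0956, 0.0956, 0.0956, 0.0515, 0.0515, 0.0515, 0.0515, 0.0175]  mean=-2.3767  Neff=12.3445  idx=[0, 1, 2, 3, 4, 4, 5, 6, 7, 7, 8, 9, 10, 12]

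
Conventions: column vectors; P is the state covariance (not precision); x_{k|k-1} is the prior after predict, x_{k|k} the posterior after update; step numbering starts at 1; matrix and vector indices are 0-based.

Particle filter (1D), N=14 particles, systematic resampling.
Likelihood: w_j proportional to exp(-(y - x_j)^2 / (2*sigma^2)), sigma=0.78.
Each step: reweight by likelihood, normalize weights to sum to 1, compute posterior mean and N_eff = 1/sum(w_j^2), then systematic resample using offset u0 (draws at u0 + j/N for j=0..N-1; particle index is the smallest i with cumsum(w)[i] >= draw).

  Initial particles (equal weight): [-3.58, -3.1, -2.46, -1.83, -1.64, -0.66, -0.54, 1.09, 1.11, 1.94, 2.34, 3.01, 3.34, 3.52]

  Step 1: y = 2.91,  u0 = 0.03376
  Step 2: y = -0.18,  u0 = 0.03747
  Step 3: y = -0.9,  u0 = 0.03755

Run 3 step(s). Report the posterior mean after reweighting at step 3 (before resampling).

step 1: w=[0.0000, 0.0000, 0.0000, 0.0000, 0.0000, 0.0000, 0.0000, 0.0166, 0.0177, 0.1168, 0.1938, 0.2511, 0.2175, 0.1865]  mean=2.8564  Neff=5.0784  idx=[8, 9, 10, 10, 10, 11, 11, 11, 12, 12, 12, 13, 13, 13]
step 2: w=[0.8585, 0.0839, 0.0182, 0.0182, 0.0182, 0.0008, 0.0008, 0.0008, 0.0001, 0.0001, 0.0001, 0.0000, 0.0000, 0.0000]  mean=1.2526  Neff=1.3421  idx=[0, 0, 0, 0, 0, 0, 0, 0, 0, 0, 0, 0, 1, 3]
step 3: w=[0.0830, 0.0830, 0.0830, 0.0830, 0.0830, 0.0830, 0.0830, 0.0830, 0.0830, 0.0830, 0.0830, 0.0830, 0.0030, 0.0004]  mean=1.1130  Neff=12.0818  idx=[0, 1, 2, 3, 3, 4, 5, 6, 7, 8, 9, 9, 10, 11]

post_mean = 1.1130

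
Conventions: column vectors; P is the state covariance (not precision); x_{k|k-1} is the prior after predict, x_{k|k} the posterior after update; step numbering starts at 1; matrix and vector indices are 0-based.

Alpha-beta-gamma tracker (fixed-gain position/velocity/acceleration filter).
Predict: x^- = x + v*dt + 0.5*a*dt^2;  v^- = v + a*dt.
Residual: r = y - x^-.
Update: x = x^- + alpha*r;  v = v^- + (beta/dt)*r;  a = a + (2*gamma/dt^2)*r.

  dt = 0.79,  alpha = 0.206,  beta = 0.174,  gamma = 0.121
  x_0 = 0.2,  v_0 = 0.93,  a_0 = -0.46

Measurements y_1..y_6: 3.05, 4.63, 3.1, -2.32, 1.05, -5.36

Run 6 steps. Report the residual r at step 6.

resid = -6.7775

step 1: x_pred=0.7912  r=2.2588  x^+=1.2565  v^+=1.0641  a^+=0.4159
step 2: x_pred=2.2269  r=2.4031  x^+=2.7219  v^+=1.9220  a^+=1.3477
step 3: x_pred=4.6608  r=-1.5608  x^+=4.3393  v^+=2.6429  a^+=0.7425
step 4: x_pred=6.6589  r=-8.9789  x^+=4.8092  v^+=1.2518  a^+=-2.7392
step 5: x_pred=4.9434  r=-3.8934  x^+=4.1413  v^+=-1.7697  a^+=-4.2488
step 6: x_pred=1.4175  r=-6.7775  x^+=0.0213  v^+=-6.6190  a^+=-6.8769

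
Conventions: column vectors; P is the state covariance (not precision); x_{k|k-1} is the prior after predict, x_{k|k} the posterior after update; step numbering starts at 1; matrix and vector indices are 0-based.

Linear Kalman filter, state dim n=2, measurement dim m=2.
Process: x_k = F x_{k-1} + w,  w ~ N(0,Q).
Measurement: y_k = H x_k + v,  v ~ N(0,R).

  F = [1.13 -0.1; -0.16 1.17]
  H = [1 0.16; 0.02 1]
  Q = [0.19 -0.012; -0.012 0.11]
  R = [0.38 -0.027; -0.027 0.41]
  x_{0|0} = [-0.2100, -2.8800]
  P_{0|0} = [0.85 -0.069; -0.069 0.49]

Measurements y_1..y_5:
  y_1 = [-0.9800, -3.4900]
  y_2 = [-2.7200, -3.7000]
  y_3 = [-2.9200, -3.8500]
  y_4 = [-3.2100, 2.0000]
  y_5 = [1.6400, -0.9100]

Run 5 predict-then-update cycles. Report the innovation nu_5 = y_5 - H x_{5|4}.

step 1: x^-=[0.0507, -3.3360]  P^-=[1.2959 -0.3153; -0.3153 0.8284]  S=[1.5962 -0.1849; -0.1849 1.2263]  K=[0.7663 -0.1205; -0.0375 0.6647]  nu=[-0.4969, -0.1550]  x^+=[-0.3114, -3.4204]  P^+=[0.3066 -0.0762; -0.0762 0.2751]
step 2: x^-=[-0.0099, -3.9520]  P^-=[0.6015 -0.2016; -0.2016 0.5229]  S=[0.9304 -0.1336; -0.1336 0.9251]  K=[0.5948 -0.1191; -0.0472 0.5541]  nu=[-2.0778, 0.2522]  x^+=[-1.2757, -3.7141]  P^+=[0.2404 -0.0697; -0.0697 0.2298]
step 3: x^-=[-1.0701, -4.1414]  P^-=[0.5150 -0.1756; -0.1756 0.4569]  S=[0.8505 -0.1198; -0.1198 0.8601]  K=[0.5563 -0.1147; -0.0472 0.5206]  nu=[-1.1872, 0.3128]  x^+=[-1.7665, -3.9225]  P^+=[0.2252 -0.0666; -0.0666 0.2160]
step 4: x^-=[-1.6039, -4.3067]  P^-=[0.4947 -0.1670; -0.1670 0.4364]  S=[0.8324 -0.1149; -0.1149 0.8399]  K=[0.5467 -0.1123; -0.0465 0.5092]  nu=[-0.9170, 6.3388]  x^+=[-2.8174, -1.0361]  P^+=[0.2212 -0.0652; -0.0652 0.2114]
step 5: x^-=[-3.0800, -0.7614]  P^-=[0.4893 -0.1640; -0.1640 0.4294]  S=[0.8278 -0.1131; -0.1131 0.8330]  K=[0.5442 -0.1113; -0.0461 0.5053]  nu=[4.8418, -0.0870]  x^+=[-0.4354, -1.0288]  P^+=[0.2202 -0.0647; -0.0647 0.2097]

innov = [4.8418, -0.0870]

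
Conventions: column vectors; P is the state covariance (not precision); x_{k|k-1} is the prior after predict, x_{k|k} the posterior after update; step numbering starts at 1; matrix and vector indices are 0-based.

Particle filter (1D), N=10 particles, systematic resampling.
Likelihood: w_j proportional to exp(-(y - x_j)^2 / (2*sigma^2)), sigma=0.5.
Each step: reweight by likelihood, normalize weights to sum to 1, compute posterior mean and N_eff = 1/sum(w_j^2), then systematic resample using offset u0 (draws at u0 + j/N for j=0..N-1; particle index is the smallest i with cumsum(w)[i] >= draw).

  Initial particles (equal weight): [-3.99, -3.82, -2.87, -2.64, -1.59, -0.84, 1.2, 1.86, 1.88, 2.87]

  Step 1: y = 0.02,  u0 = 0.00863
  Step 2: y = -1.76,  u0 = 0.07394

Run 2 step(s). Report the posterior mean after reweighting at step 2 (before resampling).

step 1: w=[0.0000, 0.0000, 0.0000, 0.0000, 0.0189, 0.7663, 0.2077, 0.0039, 0.0033, 0.0000]  mean=-0.4110  Neff=1.5855  idx=[4, 5, 5, 5, 5, 5, 5, 5, 6, 6]
step 2: w=[0.4229, 0.0824, 0.0824, 0.0824, 0.0824, 0.0824, 0.0824, 0.0824, 0.0000, 0.0000]  mean=-1.1572  Neff=4.4166  idx=[0, 0, 0, 0, 1, 2, 4, 5, 6, 7]

post_mean = -1.1572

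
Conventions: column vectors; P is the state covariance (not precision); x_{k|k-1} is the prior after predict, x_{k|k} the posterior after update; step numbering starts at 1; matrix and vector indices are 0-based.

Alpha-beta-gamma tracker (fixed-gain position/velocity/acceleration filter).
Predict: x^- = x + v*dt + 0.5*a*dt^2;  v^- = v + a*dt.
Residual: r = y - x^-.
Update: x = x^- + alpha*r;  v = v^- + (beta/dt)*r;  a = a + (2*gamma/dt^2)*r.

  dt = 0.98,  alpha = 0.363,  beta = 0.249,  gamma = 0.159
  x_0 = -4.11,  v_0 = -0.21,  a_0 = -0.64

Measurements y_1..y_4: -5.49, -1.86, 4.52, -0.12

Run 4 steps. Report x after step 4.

step 1: x_pred=-4.6231  r=-0.8669  x^+=-4.9378  v^+=-1.0575  a^+=-0.9270
step 2: x_pred=-6.4193  r=4.5593  x^+=-4.7643  v^+=-0.8075  a^+=0.5826
step 3: x_pred=-5.2759  r=9.7959  x^+=-1.7200  v^+=2.2524  a^+=3.8261
step 4: x_pred=2.3247  r=-2.4447  x^+=1.4373  v^+=5.3808  a^+=3.0167

x_post = 1.4373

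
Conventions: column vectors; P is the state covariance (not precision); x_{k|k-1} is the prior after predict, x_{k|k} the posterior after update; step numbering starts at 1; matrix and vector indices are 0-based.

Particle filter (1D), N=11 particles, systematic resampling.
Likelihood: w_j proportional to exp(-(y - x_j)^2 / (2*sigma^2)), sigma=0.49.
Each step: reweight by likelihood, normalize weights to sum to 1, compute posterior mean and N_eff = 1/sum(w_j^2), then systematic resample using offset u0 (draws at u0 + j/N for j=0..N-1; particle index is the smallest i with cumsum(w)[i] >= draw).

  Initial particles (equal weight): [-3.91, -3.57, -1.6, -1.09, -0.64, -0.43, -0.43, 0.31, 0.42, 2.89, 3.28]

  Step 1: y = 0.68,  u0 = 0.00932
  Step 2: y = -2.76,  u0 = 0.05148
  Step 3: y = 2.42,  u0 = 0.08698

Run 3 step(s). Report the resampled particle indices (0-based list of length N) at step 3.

resampled_idx = [2, 4, 6, 8, 10, 10, 10, 10, 10, 10, 10]

step 1: w=[0.0000, 0.0000, 0.0000, 0.0008, 0.0147, 0.0426, 0.0426, 0.4172, 0.4820, 0.0000, 0.0000]  mean=0.2848  Neff=2.4380  idx=[4, 6, 7, 7, 7, 7, 8, 8, 8, 8, 8]
step 2: w=[0.8749, 0.1250, 0.0000, 0.0000, 0.0000, 0.0000, 0.0000, 0.0000, 0.0000, 0.0000, 0.0000]  mean=-0.6136  Neff=1.2804  idx=[0, 0, 0, 0, 0, 0, 0, 0, 0, 0, 1]
step 3: w=[0.0430, 0.0430, 0.0430, 0.0430, 0.0430, 0.0430, 0.0430, 0.0430, 0.0430, 0.0430, 0.5700]  mean=-0.5203  Neff=2.9119  idx=[2, 4, 6, 8, 10, 10, 10, 10, 10, 10, 10]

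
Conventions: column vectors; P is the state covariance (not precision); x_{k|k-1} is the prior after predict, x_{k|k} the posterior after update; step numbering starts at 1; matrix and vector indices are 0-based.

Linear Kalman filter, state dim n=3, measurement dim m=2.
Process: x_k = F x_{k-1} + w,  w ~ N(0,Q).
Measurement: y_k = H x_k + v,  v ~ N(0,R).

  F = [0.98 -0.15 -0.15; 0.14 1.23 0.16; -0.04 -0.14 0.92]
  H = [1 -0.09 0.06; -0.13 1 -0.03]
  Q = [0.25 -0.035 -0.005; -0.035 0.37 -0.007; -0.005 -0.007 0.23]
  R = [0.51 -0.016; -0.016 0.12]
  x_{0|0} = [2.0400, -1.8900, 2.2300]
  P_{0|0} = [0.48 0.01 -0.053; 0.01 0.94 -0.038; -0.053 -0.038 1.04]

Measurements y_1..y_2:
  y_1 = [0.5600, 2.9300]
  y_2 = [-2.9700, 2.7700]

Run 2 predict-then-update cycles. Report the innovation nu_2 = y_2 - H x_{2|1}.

step 1: x^-=[1.9482, -1.6823, 2.2346]  P^-=[0.7665 -0.1550 -0.1926; -0.1550 1.8143 -0.0678; -0.1926 -0.0678 1.1432]  S=[1.3008 -0.4347; -0.4347 1.9911]  K=[0.5925 0.0044; 0.0652 0.9366; -0.1117 -0.0631]  nu=[-1.6737, 4.9326]  x^+=[0.9782, 2.8282, 2.1104]  P^+=[0.3120 0.0279 -0.1224; 0.0279 0.1153 0.0121; -0.1224 0.0121 1.1252]
step 2: x^-=[0.2178, 3.9533, 1.5064]  P^-=[0.6059 -0.0265 -0.2862; -0.0265 0.5883 0.1335; -0.2862 0.1335 1.1914]  S=[1.0939 -0.1575; -0.1575 0.7163]  K=[0.5379 -0.0167; 0.0545 0.8326; -0.1861 0.1475]  nu=[-2.9224, -1.1098]  x^+=[-1.3356, 2.8699, 1.8865]  P^+=[0.2863 0.0217 -0.1620; 0.0217 0.1029 0.0335; -0.1620 0.0335 1.1293]

innov = [-2.9224, -1.1098]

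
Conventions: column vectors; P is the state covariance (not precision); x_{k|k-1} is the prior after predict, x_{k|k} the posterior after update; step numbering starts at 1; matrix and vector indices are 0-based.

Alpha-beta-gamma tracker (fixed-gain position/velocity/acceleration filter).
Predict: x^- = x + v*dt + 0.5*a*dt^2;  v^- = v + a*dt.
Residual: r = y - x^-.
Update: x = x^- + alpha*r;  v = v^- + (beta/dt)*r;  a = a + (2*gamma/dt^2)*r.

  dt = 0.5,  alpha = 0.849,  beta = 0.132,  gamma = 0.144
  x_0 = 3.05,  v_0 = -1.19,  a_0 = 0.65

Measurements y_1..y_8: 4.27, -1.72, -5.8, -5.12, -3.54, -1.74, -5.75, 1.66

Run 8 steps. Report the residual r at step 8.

step 1: x_pred=2.5362  r=1.7337  x^+=4.0082  v^+=-0.4073  a^+=2.6473
step 2: x_pred=4.1355  r=-5.8555  x^+=-0.8358  v^+=-0.6295  a^+=-4.0982
step 3: x_pred=-1.6628  r=-4.1372  x^+=-5.1753  v^+=-3.7708  a^+=-8.8642
step 4: x_pred=-8.1687  r=3.0487  x^+=-5.5804  v^+=-7.3981  a^+=-5.3521
step 5: x_pred=-9.9484  r=6.4084  x^+=-4.5077  v^+=-8.3823  a^+=2.0304
step 6: x_pred=-8.4450  r=6.7050  x^+=-2.7525  v^+=-5.5970  a^+=9.7546
step 7: x_pred=-4.3316  r=-1.4184  x^+=-5.5358  v^+=-1.0941  a^+=8.1206
step 8: x_pred=-5.0678  r=6.7278  x^+=0.6441  v^+=4.7423  a^+=15.8710

resid = 6.7278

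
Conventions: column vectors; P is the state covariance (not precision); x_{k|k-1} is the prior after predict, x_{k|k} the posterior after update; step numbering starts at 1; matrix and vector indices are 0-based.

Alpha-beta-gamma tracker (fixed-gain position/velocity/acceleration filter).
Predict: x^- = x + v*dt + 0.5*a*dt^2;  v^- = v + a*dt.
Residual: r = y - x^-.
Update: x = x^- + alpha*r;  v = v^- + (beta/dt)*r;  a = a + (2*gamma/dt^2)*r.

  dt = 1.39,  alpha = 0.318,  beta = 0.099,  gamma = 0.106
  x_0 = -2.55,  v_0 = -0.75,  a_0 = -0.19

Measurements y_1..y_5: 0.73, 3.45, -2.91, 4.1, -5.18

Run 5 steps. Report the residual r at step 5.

resid = -12.0180

step 1: x_pred=-3.7760  r=4.5060  x^+=-2.3431  v^+=-0.6932  a^+=0.3044
step 2: x_pred=-3.0125  r=6.4625  x^+=-0.9574  v^+=0.1903  a^+=1.0135
step 3: x_pred=0.2861  r=-3.1961  x^+=-0.7302  v^+=1.3714  a^+=0.6628
step 4: x_pred=1.8164  r=2.2836  x^+=2.5426  v^+=2.4554  a^+=0.9134
step 5: x_pred=6.8380  r=-12.0180  x^+=3.0163  v^+=2.8691  a^+=-0.4053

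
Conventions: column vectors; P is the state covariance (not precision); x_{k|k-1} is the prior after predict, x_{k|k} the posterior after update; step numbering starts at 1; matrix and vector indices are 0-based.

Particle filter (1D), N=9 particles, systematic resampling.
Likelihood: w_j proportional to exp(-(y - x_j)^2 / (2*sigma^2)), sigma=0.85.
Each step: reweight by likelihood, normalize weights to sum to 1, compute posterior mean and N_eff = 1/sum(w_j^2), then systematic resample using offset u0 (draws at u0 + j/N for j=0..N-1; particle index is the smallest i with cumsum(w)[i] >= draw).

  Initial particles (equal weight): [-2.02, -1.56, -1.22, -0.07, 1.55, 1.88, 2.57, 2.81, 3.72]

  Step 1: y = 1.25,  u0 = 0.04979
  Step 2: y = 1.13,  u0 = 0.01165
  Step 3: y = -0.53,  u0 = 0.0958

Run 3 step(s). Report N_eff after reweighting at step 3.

step 1: w=[0.0002, 0.0017, 0.0058, 0.1189, 0.3731, 0.3017, 0.1189, 0.0737, 0.0058]  mean=1.6615  Neff=3.7869  idx=[3, 4, 4, 4, 4, 5, 5, 6, 7]
step 2: w=[0.0654, 0.1568, 0.1568, 0.1568, 0.1568, 0.1200, 0.1200, 0.0422, 0.0251]  mean=1.5980  Neff=7.4707  idx=[0, 1, 2, 2, 3, 4, 4, 5, 6]
step 3: w=[0.7197, 0.0417, 0.0417, 0.0417, 0.0417, 0.0417, 0.0417, 0.0150, 0.0150]  mean=0.3940  Neff=1.8909  idx=[0, 0, 0, 0, 0, 0, 2, 4, 7]

N_eff = 1.8909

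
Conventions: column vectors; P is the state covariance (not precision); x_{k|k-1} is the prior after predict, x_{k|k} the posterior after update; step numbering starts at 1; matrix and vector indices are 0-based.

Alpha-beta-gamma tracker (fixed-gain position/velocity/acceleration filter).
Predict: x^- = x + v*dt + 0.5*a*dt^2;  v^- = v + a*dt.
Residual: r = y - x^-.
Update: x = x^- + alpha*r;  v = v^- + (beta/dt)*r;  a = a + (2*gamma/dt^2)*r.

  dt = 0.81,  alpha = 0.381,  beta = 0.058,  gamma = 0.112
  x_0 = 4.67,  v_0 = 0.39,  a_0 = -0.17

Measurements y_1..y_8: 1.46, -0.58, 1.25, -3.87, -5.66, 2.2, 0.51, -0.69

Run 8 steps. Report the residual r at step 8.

step 1: x_pred=4.9301  r=-3.4701  x^+=3.6080  v^+=0.0038  a^+=-1.3547
step 2: x_pred=3.1667  r=-3.7467  x^+=1.7392  v^+=-1.3618  a^+=-2.6339
step 3: x_pred=-0.2279  r=1.4779  x^+=0.3352  v^+=-3.3894  a^+=-2.1293
step 4: x_pred=-3.1088  r=-0.7612  x^+=-3.3988  v^+=-5.1687  a^+=-2.3892
step 5: x_pred=-8.3692  r=2.7092  x^+=-7.3370  v^+=-6.9100  a^+=-1.4642
step 6: x_pred=-13.4144  r=15.6144  x^+=-7.4653  v^+=-6.9779  a^+=3.8667
step 7: x_pred=-11.8490  r=12.3590  x^+=-7.1402  v^+=-2.9609  a^+=8.0862
step 8: x_pred=-6.8859  r=6.1959  x^+=-4.5253  v^+=4.0325  a^+=10.2015

resid = 6.1959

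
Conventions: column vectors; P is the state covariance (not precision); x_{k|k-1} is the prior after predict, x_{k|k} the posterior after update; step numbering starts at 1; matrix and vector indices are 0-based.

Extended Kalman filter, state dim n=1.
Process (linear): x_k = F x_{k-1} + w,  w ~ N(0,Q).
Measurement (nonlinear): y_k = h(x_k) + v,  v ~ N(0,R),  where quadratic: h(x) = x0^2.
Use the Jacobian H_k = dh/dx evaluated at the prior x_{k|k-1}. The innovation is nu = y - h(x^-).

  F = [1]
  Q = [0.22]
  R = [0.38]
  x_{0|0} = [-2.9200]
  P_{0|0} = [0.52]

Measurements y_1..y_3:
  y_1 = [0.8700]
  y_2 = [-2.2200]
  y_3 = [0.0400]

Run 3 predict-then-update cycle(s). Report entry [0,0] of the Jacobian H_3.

step 1: x^-=[-2.9200]  P^-=[0.7400]  H_jac=[-5.8400]  S=[25.6181]  K=[-0.1687]  nu=[-7.6564]  x^+=[-1.6284]  P^+=[0.0110]
step 2: x^-=[-1.6284]  P^-=[0.2310]  H_jac=[-3.2568]  S=[2.8300]  K=[-0.2658]  nu=[-4.8717]  x^+=[-0.3334]  P^+=[0.0310]
step 3: x^-=[-0.3334]  P^-=[0.2510]  H_jac=[-0.6669]  S=[0.4916]  K=[-0.3405]  nu=[-0.0712]  x^+=[-0.3092]  P^+=[0.1940]

H_jac[0,0] = -0.6669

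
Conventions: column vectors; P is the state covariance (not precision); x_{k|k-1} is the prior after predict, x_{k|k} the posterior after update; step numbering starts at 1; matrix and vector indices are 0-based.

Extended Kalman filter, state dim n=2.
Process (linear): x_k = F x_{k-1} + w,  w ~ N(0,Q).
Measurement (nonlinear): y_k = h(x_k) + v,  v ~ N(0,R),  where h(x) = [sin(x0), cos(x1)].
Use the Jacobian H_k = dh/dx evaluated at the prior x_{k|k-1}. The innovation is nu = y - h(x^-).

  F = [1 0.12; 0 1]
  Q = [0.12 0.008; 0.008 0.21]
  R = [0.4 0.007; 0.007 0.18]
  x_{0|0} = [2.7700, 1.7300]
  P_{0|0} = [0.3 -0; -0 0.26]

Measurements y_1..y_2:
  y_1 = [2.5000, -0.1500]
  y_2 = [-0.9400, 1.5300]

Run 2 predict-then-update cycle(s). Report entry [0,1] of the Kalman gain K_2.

step 1: x^-=[2.9776, 1.7300]  P^-=[0.4237 0.0392; 0.0392 0.4700]  H_jac=[-0.9866 0.0000; 0.0000 -0.9874]  S=[0.8124 0.0452; 0.0452 0.6382]  K=[-0.5132 -0.0243; -0.0072 -0.7266]  nu=[2.3367, 0.0085]  x^+=[1.7781, 1.7070]  P^+=[0.2082 0.0081; 0.0081 0.1325]
step 2: x^-=[1.9830, 1.7070]  P^-=[0.3321 0.0320; 0.0320 0.3425]  H_jac=[-0.4006 0.0000; 0.0000 -0.9907]  S=[0.4533 0.0197; 0.0197 0.5162]  K=[-0.2913 -0.0503; 0.0003 -0.6574]  nu=[-1.8562, 1.6658]  x^+=[2.4400, 0.6114]  P^+=[0.2917 0.0112; 0.0112 0.1194]

K[0,1] = -0.0503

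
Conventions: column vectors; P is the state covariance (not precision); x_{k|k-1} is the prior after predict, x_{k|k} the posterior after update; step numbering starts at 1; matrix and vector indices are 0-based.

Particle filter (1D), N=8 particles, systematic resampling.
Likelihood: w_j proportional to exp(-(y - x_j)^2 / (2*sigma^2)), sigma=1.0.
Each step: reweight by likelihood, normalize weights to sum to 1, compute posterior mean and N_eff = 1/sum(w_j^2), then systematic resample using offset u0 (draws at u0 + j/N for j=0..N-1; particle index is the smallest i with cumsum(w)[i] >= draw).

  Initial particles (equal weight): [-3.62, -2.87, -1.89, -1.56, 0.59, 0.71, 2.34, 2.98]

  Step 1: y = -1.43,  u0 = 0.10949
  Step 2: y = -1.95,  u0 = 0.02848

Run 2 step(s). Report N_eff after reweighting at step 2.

N_eff = 6.9579

step 1: w=[0.0354, 0.1380, 0.3502, 0.3860, 0.0506, 0.0394, 0.0003, 0.0000]  mean=-1.7296  Neff=3.3777  idx=[1, 2, 2, 2, 3, 3, 3, 5]
step 2: w=[0.1014, 0.1545, 0.1545, 0.1545, 0.1435, 0.1435, 0.1435, 0.0045]  mean=-1.8356  Neff=6.9579  idx=[0, 1, 2, 2, 3, 4, 5, 6]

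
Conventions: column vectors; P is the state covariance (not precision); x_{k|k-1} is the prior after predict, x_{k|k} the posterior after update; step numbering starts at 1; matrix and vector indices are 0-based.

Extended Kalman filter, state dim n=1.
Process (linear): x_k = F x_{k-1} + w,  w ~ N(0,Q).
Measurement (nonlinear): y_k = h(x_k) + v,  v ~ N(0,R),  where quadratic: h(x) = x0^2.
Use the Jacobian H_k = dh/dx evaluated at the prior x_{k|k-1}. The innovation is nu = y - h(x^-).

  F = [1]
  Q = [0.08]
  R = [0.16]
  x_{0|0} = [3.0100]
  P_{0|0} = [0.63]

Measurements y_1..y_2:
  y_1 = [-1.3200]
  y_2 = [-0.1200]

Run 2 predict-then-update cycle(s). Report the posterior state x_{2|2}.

step 1: x^-=[3.0100]  P^-=[0.7100]  H_jac=[6.0200]  S=[25.8907]  K=[0.1651]  nu=[-10.3801]  x^+=[1.2964]  P^+=[0.0044]
step 2: x^-=[1.2964]  P^-=[0.0844]  H_jac=[2.5928]  S=[0.7273]  K=[0.3008]  nu=[-1.8006]  x^+=[0.7547]  P^+=[0.0186]

x_post = [0.7547]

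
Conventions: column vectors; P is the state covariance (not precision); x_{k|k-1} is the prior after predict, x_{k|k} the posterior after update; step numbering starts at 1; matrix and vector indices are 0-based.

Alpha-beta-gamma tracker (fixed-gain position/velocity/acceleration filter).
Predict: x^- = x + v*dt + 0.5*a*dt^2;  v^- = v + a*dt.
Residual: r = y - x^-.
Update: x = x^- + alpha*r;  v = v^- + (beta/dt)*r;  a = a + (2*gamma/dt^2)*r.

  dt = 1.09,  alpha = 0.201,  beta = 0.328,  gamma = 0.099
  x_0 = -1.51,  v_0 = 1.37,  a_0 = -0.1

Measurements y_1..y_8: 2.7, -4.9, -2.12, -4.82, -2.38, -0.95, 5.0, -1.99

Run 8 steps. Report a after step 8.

step 1: x_pred=-0.0761  r=2.7761  x^+=0.4819  v^+=2.0964  a^+=0.3626
step 2: x_pred=2.9824  r=-7.8824  x^+=1.3980  v^+=0.1197  a^+=-0.9510
step 3: x_pred=0.9636  r=-3.0836  x^+=0.3438  v^+=-1.8447  a^+=-1.4649
step 4: x_pred=-2.5372  r=-2.2828  x^+=-2.9960  v^+=-4.1284  a^+=-1.8453
step 5: x_pred=-8.5922  r=6.2122  x^+=-7.3435  v^+=-4.2704  a^+=-0.8100
step 6: x_pred=-12.4795  r=11.5295  x^+=-10.1620  v^+=-1.6839  a^+=1.1114
step 7: x_pred=-11.3373  r=16.3373  x^+=-8.0535  v^+=4.4437  a^+=3.8340
step 8: x_pred=-0.9323  r=-1.0577  x^+=-1.1449  v^+=8.3045  a^+=3.6578

a_post = 3.6578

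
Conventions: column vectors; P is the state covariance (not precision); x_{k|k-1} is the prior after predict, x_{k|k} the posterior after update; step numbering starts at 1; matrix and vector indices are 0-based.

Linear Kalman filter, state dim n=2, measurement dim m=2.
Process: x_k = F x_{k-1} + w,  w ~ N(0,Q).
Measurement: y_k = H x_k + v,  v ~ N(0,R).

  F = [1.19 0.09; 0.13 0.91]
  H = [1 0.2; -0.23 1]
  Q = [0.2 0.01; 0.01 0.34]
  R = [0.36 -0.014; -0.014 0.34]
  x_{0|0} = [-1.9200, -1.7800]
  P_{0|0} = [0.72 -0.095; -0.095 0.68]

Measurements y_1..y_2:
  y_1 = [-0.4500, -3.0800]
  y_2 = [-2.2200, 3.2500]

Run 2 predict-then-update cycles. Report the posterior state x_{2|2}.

step 1: x^-=[-2.4450, -1.8694]  P^-=[1.2048 0.0731; 0.0731 0.8928]  S=[1.6297 -0.0428; -0.0428 1.2629]  K=[0.7446 -0.1363; 0.1728 0.6995]  nu=[2.3689, -1.7729]  x^+=[-0.4394, -2.7002]  P^+=[0.2690 0.0051; 0.0051 0.2366]
step 2: x^-=[-0.7659, -2.5143]  P^-=[0.5839 0.0766; 0.0766 0.5417]  S=[0.9962 0.0331; 0.0331 0.8773]  K=[0.6044 -0.0886; 0.1660 0.5911]  nu=[-0.9512, 5.5882]  x^+=[-1.8359, 0.6308]  P^+=[0.2166 0.0112; 0.0112 0.2012]

x_post = [-1.8359, 0.6308]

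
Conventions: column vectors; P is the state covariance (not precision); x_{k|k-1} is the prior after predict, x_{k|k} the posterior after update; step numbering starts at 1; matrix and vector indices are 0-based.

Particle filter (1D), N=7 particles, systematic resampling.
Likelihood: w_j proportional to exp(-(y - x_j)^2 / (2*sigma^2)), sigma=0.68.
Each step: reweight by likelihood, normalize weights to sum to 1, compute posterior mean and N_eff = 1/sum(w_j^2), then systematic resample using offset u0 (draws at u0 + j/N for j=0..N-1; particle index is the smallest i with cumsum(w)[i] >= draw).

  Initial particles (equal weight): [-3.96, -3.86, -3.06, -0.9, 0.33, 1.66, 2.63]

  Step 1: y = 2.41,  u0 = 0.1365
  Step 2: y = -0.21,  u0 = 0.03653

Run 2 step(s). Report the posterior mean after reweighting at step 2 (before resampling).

step 1: w=[0.0000, 0.0000, 0.0000, 0.0000, 0.0062, 0.3622, 0.6316]  mean=2.2644  Neff=1.8863  idx=[5, 5, 6, 6, 6, 6, 6]
step 2: w=[0.4912, 0.4912, 0.0035, 0.0035, 0.0035, 0.0035, 0.0035]  mean=1.6770  Neff=2.0719  idx=[0, 0, 0, 0, 1, 1, 1]

post_mean = 1.6770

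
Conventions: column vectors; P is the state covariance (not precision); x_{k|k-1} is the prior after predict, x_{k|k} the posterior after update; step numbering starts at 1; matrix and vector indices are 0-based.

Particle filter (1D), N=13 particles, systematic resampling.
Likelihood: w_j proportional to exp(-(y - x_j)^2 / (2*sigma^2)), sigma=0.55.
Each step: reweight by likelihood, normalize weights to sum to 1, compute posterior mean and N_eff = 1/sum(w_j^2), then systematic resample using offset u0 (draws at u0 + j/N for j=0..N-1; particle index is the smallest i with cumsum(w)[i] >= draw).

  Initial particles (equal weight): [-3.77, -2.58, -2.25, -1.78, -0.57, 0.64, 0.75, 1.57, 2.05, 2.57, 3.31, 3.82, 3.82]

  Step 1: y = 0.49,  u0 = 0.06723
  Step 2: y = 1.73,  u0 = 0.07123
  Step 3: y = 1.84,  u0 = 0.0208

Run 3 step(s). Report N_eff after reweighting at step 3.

N_eff = 7.2250

step 1: w=[0.0000, 0.0000, 0.0000, 0.0001, 0.0717, 0.4423, 0.4106, 0.0668, 0.0082, 0.0004, 0.0000, 0.0000, 0.0000]  mean=0.6726  Neff=2.6747  idx=[4, 5, 5, 5, 5, 5, 6, 6, 6, 6, 6, 6, 7]
step 2: w=[0.0001, 0.0486, 0.0486, 0.0486, 0.0486, 0.0486, 0.0708, 0.0708, 0.0708, 0.0708, 0.0708, 0.0708, 0.3320]  mean=0.9955  Neff=6.5728  idx=[2, 4, 5, 6, 7, 9, 10, 11, 12, 12, 12, 12, 12]
step 3: w=[0.0171, 0.0171, 0.0171, 0.0259, 0.0259, 0.0259, 0.0259, 0.0259, 0.1638, 0.1638, 0.1638, 0.1638, 0.1638]  mean=1.4160  Neff=7.2250  idx=[1, 4, 7, 8, 8, 9, 9, 10, 10, 11, 11, 12, 12]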